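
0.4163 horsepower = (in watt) 310.4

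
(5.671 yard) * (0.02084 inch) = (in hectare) 2.745e-07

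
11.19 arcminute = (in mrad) 3.255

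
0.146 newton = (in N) 0.146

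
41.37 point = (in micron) 1.459e+04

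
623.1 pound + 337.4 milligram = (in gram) 2.826e+05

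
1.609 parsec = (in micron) 4.965e+22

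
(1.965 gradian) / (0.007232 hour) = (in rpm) 0.01132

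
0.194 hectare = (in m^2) 1940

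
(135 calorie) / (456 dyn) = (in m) 1.239e+05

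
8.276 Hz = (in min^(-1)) 496.6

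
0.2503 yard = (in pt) 648.8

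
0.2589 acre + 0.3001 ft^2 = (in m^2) 1048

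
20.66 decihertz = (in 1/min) 124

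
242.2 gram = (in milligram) 2.422e+05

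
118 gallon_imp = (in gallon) 141.7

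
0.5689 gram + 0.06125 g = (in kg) 0.0006302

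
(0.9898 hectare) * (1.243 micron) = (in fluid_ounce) 416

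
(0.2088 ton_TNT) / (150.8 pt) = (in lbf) 3.692e+09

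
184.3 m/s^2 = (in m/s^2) 184.3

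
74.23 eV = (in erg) 1.189e-10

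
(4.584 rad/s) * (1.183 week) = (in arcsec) 6.765e+11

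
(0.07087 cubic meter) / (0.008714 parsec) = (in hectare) 2.636e-20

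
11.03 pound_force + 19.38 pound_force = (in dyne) 1.353e+07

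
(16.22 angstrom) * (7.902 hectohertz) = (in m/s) 1.282e-06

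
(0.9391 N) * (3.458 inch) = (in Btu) 7.818e-05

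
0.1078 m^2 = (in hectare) 1.078e-05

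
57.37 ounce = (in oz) 57.37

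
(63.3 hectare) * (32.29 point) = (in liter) 7.211e+06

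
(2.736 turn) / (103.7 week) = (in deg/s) 1.57e-05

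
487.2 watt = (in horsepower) 0.6533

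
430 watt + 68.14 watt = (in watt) 498.1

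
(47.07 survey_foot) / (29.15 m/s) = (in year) 1.561e-08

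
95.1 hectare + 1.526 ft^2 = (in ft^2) 1.024e+07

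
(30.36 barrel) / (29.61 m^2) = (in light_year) 1.723e-17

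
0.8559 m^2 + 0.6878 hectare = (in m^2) 6879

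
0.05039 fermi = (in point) 1.428e-13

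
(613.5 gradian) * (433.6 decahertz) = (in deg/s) 2.394e+06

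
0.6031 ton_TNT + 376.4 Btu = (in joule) 2.524e+09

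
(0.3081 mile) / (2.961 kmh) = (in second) 602.8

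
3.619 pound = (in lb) 3.619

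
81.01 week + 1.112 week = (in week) 82.12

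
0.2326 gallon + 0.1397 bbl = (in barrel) 0.1452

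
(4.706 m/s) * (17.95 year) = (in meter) 2.664e+09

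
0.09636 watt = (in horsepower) 0.0001292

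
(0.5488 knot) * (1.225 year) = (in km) 1.091e+04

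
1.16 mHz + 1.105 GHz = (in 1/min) 6.63e+10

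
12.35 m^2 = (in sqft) 132.9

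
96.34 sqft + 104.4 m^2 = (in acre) 0.02801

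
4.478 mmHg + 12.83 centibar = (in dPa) 1.343e+05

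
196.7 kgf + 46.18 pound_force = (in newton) 2134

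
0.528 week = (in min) 5322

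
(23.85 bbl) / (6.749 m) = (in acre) 0.0001388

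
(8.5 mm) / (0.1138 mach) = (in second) 0.0002194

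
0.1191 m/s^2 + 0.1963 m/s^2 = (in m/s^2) 0.3154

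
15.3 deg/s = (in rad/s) 0.267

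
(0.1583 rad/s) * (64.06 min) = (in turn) 96.84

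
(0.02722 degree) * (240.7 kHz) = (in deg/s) 6552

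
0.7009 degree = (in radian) 0.01223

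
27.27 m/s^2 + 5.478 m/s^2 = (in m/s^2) 32.75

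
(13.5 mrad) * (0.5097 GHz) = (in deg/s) 3.942e+08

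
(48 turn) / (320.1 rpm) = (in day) 0.0001041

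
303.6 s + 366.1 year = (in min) 1.924e+08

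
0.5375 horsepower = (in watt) 400.8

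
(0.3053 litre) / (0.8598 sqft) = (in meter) 0.003822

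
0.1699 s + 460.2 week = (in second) 2.783e+08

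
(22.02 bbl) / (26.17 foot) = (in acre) 0.0001085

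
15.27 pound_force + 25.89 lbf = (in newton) 183.1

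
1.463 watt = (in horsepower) 0.001962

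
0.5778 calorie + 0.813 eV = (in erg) 2.418e+07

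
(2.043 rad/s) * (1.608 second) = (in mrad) 3285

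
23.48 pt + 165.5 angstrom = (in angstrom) 8.283e+07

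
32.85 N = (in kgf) 3.35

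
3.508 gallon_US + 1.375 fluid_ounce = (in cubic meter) 0.01332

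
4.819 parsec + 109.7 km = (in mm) 1.487e+20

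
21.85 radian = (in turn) 3.478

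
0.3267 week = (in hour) 54.89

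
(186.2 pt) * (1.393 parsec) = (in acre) 6.977e+11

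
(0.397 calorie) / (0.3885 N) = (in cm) 427.6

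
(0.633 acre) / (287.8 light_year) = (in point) 2.667e-12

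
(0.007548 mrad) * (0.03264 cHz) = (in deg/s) 1.412e-07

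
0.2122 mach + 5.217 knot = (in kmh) 269.8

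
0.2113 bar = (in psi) 3.065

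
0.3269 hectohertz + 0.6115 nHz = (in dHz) 326.9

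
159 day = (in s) 1.374e+07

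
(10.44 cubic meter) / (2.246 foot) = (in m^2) 15.25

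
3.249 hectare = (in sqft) 3.497e+05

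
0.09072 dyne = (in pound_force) 2.039e-07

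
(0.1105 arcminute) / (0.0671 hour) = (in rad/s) 1.331e-07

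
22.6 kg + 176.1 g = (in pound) 50.21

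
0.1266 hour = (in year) 1.445e-05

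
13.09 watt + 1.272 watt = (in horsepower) 0.01926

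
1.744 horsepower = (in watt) 1301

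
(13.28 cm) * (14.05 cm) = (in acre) 4.611e-06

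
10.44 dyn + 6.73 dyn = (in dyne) 17.17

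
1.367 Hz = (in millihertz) 1367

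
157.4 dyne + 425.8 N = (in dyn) 4.258e+07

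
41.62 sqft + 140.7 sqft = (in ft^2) 182.3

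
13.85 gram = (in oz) 0.4885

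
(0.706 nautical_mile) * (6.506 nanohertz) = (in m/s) 8.507e-06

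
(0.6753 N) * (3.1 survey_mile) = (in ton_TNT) 8.052e-07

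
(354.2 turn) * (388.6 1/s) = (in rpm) 8.259e+06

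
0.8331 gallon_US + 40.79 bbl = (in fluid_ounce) 2.194e+05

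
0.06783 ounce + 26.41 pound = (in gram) 1.198e+04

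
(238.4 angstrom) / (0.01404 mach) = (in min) 8.311e-11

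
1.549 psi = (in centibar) 10.68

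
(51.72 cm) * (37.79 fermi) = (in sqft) 2.104e-13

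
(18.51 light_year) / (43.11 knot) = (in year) 2.504e+08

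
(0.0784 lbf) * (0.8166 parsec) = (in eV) 5.485e+34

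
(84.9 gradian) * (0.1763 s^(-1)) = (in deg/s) 13.47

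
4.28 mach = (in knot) 2833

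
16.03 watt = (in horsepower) 0.0215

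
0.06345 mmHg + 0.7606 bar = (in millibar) 760.7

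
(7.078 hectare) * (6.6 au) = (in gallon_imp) 1.537e+19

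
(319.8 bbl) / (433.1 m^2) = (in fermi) 1.174e+14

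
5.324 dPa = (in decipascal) 5.324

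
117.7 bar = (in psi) 1707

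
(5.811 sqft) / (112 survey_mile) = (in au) 2.002e-17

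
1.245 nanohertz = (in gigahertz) 1.245e-18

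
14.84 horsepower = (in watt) 1.107e+04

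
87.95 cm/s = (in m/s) 0.8795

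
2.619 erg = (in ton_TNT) 6.26e-17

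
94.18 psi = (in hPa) 6493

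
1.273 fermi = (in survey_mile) 7.91e-19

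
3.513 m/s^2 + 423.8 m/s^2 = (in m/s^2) 427.3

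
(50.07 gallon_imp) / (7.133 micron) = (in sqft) 3.435e+05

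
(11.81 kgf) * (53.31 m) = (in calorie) 1476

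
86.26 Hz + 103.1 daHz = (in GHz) 1.117e-06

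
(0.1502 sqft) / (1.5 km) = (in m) 9.303e-06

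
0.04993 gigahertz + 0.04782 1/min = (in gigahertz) 0.04993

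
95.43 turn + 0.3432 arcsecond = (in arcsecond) 1.237e+08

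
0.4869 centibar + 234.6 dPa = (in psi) 0.07402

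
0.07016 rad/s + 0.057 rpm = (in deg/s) 4.362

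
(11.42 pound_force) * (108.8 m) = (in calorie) 1321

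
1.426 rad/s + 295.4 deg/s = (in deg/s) 377.1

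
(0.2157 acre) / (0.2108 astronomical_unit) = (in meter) 2.768e-08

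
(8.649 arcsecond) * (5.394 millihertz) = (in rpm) 2.16e-06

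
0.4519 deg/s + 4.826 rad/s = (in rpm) 46.16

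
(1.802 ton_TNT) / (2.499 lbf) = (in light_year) 7.169e-08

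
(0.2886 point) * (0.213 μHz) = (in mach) 6.369e-14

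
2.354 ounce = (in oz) 2.354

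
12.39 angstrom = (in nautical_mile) 6.69e-13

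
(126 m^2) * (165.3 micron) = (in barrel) 0.131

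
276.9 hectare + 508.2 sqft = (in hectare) 276.9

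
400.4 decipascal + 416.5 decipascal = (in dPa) 816.9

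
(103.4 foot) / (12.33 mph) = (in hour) 0.001588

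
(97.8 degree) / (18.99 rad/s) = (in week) 1.486e-07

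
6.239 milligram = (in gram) 0.006239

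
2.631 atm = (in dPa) 2.666e+06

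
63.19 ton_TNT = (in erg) 2.644e+18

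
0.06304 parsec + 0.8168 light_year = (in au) 6.466e+04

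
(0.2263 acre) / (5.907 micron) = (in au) 0.001036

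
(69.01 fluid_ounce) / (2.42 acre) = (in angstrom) 2084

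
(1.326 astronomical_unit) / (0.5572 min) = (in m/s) 5.933e+09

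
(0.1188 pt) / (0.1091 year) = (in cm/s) 1.218e-09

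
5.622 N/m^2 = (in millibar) 0.05622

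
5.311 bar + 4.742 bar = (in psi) 145.8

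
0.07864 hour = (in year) 8.977e-06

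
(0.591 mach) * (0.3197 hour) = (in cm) 2.316e+07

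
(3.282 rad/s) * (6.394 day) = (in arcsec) 3.74e+11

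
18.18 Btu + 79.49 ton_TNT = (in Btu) 3.152e+08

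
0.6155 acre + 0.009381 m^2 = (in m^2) 2491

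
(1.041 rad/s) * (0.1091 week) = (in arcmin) 2.361e+08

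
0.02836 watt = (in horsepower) 3.803e-05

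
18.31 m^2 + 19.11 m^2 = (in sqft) 402.8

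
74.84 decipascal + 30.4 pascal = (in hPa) 0.3788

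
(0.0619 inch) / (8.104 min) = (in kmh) 1.164e-05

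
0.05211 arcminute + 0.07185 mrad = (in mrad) 0.08701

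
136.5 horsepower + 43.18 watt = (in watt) 1.018e+05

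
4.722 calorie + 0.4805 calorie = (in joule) 21.77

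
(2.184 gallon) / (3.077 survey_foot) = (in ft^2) 0.09488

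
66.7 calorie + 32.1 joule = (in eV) 1.942e+21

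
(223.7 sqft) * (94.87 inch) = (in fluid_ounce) 1.693e+06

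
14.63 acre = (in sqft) 6.373e+05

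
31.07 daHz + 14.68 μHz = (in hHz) 3.107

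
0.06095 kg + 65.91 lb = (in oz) 1057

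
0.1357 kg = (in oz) 4.787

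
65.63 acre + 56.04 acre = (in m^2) 4.924e+05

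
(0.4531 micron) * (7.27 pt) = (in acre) 2.872e-13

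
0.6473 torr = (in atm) 0.0008517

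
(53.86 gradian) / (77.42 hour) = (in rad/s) 3.036e-06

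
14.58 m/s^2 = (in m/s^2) 14.58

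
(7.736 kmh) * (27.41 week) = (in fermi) 3.562e+22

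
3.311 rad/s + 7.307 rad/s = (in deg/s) 608.4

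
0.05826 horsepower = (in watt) 43.44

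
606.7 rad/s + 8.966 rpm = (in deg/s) 3.482e+04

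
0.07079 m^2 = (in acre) 1.749e-05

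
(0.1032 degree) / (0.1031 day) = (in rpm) 1.931e-06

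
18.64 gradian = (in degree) 16.78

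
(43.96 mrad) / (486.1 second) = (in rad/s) 9.043e-05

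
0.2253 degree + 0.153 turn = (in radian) 0.9653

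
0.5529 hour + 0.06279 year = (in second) 1.982e+06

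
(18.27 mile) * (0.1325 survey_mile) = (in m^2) 6.27e+06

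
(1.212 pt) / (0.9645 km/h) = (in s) 0.001596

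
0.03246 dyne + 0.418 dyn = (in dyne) 0.4505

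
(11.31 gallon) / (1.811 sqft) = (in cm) 25.45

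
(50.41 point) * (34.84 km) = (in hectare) 0.06196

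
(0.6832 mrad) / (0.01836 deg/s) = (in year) 6.761e-08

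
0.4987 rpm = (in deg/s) 2.992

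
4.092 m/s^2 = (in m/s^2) 4.092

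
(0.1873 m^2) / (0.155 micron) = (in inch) 4.757e+07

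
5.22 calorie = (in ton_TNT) 5.22e-09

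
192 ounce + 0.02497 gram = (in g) 5443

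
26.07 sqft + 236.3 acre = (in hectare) 95.63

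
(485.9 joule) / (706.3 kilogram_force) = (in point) 198.9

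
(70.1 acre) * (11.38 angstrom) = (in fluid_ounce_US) 10.92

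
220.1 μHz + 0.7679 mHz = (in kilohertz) 9.88e-07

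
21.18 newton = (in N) 21.18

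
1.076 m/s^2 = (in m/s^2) 1.076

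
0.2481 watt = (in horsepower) 0.0003327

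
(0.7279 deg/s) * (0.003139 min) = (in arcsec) 493.5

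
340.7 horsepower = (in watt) 2.541e+05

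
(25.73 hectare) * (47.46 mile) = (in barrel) 1.236e+11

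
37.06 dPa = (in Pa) 3.706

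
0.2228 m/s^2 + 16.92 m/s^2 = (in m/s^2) 17.14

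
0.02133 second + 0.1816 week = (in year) 0.003483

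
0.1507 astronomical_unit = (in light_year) 2.383e-06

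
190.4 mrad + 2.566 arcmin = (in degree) 10.95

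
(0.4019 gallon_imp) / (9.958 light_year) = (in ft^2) 2.088e-19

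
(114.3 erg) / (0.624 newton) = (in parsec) 5.936e-22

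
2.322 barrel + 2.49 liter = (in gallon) 98.18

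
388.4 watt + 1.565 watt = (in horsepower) 0.523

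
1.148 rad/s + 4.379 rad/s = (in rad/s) 5.527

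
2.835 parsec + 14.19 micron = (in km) 8.748e+13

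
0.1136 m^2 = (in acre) 2.807e-05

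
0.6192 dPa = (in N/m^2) 0.06192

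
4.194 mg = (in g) 0.004194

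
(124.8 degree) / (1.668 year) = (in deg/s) 2.373e-06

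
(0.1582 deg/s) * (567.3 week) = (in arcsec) 1.954e+11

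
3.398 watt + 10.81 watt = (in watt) 14.21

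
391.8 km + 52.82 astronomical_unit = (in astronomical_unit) 52.82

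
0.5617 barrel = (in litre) 89.3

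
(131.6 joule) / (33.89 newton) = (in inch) 152.9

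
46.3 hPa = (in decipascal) 4.63e+04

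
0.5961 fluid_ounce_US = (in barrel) 0.0001109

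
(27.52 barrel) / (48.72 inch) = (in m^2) 3.536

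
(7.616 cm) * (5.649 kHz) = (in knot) 836.3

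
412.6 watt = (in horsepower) 0.5533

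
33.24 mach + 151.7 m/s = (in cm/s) 1.147e+06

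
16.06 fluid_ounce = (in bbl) 0.002987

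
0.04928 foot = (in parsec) 4.868e-19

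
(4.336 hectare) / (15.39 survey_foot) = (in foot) 3.033e+04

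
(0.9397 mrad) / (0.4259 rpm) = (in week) 3.484e-08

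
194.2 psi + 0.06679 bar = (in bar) 13.46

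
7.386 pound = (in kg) 3.35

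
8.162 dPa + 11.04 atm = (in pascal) 1.119e+06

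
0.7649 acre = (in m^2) 3095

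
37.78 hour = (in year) 0.004313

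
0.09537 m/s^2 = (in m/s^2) 0.09537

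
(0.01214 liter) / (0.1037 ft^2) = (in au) 8.423e-15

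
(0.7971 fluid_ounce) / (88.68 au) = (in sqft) 1.913e-17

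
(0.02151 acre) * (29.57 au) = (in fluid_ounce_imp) 1.355e+19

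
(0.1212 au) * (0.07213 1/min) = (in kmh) 7.847e+07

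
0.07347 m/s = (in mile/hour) 0.1643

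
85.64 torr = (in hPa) 114.2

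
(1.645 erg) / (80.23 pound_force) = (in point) 1.307e-06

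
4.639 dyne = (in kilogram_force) 4.73e-06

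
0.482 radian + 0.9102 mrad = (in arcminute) 1660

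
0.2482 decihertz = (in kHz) 2.482e-05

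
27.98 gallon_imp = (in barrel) 0.8001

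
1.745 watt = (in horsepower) 0.00234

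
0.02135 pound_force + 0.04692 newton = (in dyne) 1.419e+04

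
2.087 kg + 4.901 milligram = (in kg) 2.087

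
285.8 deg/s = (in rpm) 47.63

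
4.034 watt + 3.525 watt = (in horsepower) 0.01014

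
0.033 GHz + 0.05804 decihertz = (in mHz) 3.3e+10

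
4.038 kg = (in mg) 4.038e+06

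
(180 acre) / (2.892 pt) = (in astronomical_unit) 0.004773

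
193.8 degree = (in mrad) 3382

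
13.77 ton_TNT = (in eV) 3.596e+29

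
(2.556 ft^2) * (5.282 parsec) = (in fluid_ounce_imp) 1.362e+21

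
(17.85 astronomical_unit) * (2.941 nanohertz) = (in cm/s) 7.853e+05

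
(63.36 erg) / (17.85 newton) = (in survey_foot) 1.165e-06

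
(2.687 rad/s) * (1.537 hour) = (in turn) 2366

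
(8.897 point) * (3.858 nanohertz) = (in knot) 2.354e-11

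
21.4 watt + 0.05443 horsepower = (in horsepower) 0.08313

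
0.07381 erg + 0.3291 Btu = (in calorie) 82.99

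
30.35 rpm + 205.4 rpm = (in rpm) 235.8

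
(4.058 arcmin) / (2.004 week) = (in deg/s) 5.58e-08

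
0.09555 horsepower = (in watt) 71.25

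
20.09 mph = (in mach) 0.02638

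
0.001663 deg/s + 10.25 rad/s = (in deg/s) 587.3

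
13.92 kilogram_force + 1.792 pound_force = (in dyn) 1.445e+07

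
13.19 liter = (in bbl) 0.08296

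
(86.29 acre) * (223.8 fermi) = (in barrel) 4.916e-07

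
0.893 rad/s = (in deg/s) 51.17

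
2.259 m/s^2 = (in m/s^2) 2.259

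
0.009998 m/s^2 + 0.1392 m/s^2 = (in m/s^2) 0.1492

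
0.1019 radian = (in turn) 0.01622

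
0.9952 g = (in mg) 995.2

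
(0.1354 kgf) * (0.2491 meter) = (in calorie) 0.07905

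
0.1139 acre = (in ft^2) 4961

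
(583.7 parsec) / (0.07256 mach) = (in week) 1.205e+12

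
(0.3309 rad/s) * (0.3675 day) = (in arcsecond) 2.167e+09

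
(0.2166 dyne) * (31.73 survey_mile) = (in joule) 0.1106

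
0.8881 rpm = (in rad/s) 0.093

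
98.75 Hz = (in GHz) 9.875e-08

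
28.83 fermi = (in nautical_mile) 1.557e-17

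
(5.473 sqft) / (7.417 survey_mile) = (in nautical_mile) 2.3e-08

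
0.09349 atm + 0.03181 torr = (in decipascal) 9.477e+04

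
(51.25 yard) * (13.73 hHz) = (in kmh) 2.316e+05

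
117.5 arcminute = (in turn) 0.00544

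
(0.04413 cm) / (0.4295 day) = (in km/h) 4.281e-08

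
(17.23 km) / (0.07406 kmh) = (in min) 1.396e+04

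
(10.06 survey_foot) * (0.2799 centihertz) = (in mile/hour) 0.0192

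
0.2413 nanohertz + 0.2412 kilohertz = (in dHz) 2412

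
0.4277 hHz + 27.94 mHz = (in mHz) 4.28e+04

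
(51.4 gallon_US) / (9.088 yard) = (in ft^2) 0.252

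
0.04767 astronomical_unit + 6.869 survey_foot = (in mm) 7.131e+12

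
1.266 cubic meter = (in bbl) 7.963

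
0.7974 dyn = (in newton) 7.974e-06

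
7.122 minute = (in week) 0.0007065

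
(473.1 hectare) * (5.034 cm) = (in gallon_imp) 5.239e+07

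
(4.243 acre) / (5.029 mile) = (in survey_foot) 6.961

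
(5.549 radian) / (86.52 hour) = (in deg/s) 0.001021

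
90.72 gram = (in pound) 0.2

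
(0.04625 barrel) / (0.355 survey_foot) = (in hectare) 6.796e-06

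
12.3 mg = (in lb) 2.712e-05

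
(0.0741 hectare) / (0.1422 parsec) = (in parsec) 5.473e-30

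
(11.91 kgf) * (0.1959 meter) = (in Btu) 0.02169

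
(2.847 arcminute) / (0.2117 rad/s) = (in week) 6.468e-09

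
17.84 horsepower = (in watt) 1.33e+04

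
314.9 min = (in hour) 5.248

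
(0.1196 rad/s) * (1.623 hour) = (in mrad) 6.988e+05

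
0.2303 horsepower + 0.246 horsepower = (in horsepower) 0.4763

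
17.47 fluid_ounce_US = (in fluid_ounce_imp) 18.18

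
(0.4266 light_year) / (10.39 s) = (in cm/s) 3.884e+16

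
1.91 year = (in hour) 1.673e+04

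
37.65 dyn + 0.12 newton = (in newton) 0.1204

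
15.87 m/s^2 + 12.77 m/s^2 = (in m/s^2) 28.64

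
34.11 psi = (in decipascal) 2.352e+06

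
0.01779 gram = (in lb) 3.922e-05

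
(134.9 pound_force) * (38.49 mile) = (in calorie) 8.884e+06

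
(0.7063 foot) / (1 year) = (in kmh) 2.458e-08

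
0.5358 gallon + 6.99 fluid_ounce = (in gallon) 0.5904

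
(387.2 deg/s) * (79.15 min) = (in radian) 3.209e+04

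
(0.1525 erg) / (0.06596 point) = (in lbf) 0.0001473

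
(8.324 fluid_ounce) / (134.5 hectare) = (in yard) 2.002e-10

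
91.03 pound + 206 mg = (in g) 4.129e+04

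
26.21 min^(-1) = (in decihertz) 4.368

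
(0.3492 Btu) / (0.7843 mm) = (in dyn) 4.698e+10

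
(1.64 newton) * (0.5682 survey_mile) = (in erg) 1.5e+10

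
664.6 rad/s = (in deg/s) 3.808e+04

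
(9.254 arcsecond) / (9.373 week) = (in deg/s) 4.535e-10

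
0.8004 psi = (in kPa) 5.519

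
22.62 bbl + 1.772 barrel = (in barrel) 24.39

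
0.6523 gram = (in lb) 0.001438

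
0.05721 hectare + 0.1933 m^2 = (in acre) 0.1414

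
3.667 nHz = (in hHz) 3.667e-11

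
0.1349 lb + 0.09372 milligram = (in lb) 0.1349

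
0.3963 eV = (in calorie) 1.518e-20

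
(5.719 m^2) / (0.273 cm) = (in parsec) 6.789e-14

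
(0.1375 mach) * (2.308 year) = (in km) 3.408e+06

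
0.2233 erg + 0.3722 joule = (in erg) 3.722e+06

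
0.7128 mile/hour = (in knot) 0.6194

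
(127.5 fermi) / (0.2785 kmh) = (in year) 5.226e-20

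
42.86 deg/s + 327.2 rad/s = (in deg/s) 1.879e+04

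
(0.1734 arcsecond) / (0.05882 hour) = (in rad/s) 3.97e-09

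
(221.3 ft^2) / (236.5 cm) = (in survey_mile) 0.005402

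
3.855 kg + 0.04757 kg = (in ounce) 137.7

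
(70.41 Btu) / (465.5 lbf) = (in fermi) 3.588e+16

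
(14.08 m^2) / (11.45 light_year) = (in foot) 4.264e-16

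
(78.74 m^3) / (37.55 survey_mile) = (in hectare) 1.303e-07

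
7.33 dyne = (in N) 7.33e-05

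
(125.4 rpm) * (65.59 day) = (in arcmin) 2.558e+11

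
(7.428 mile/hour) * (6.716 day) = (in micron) 1.927e+12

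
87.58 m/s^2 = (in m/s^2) 87.58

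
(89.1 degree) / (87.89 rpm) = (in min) 0.002816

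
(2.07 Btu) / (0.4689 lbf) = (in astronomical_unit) 6.999e-09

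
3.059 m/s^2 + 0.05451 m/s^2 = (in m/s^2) 3.114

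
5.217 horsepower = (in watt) 3890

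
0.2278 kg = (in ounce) 8.035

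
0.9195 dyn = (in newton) 9.195e-06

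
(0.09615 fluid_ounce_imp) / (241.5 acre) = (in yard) 3.057e-12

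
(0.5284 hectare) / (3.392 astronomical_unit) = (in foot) 3.416e-08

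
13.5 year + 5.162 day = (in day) 4933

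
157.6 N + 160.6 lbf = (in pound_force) 196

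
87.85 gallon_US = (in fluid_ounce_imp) 1.17e+04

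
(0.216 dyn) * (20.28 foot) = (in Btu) 1.265e-08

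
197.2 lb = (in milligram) 8.945e+07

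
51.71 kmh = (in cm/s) 1436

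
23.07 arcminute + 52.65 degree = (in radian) 0.9256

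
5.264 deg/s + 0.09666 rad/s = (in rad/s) 0.1885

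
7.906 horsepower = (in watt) 5896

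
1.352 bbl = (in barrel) 1.352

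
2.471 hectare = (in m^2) 2.471e+04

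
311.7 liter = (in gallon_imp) 68.56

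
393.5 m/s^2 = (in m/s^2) 393.5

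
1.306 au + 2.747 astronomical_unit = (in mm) 6.063e+14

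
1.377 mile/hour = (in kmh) 2.216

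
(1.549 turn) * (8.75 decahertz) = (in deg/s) 4.879e+04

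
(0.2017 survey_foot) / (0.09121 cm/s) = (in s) 67.4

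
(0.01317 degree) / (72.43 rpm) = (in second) 3.031e-05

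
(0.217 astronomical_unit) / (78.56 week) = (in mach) 2.007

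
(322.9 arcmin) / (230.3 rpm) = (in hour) 1.082e-06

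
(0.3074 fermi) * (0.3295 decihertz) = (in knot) 1.969e-17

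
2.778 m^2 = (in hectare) 0.0002778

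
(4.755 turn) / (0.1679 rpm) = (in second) 1699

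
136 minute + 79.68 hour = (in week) 0.4878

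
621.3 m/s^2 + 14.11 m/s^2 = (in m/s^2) 635.4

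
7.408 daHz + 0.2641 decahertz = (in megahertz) 7.672e-05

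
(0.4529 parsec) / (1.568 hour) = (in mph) 5.538e+12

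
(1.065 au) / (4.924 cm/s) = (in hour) 8.988e+08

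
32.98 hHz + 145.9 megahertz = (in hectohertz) 1.459e+06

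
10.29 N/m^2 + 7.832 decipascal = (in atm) 0.0001093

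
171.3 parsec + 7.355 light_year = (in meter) 5.355e+18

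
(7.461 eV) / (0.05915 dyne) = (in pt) 5.729e-09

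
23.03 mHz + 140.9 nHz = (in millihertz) 23.03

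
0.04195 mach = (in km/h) 51.42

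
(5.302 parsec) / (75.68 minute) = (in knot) 7.004e+13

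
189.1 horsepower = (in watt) 1.41e+05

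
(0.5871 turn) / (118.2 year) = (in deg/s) 5.67e-08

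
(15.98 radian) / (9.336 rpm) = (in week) 2.703e-05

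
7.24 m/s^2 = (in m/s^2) 7.24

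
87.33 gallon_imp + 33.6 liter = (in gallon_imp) 94.72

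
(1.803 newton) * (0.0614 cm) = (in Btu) 1.049e-06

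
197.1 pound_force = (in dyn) 8.767e+07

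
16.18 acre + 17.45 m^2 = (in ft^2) 7.05e+05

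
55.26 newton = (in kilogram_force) 5.635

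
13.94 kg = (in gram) 1.394e+04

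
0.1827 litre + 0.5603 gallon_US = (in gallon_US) 0.6086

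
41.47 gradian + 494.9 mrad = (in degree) 65.68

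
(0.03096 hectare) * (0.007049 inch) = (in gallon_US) 14.64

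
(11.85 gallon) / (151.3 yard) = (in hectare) 3.242e-08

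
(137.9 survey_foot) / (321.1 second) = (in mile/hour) 0.2928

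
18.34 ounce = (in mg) 5.199e+05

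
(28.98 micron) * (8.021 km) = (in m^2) 0.2324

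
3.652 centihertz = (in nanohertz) 3.652e+07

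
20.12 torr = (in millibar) 26.82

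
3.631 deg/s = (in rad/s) 0.06337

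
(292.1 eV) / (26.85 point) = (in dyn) 4.941e-10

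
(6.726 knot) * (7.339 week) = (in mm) 1.536e+10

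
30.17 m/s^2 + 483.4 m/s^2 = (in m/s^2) 513.6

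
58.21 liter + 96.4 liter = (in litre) 154.6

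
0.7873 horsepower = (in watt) 587.1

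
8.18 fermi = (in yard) 8.946e-15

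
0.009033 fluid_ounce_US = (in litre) 0.0002671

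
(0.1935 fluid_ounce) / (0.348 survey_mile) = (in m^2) 1.022e-08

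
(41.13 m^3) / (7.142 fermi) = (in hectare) 5.759e+11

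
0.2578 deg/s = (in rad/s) 0.004499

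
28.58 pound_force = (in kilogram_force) 12.96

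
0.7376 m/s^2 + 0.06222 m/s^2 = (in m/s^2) 0.7998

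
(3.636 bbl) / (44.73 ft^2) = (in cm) 13.91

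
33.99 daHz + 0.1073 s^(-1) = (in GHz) 3.4e-07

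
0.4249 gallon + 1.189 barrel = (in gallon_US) 50.36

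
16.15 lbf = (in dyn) 7.184e+06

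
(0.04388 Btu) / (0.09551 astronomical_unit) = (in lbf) 7.284e-10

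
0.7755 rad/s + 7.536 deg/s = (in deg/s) 51.97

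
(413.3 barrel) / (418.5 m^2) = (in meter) 0.157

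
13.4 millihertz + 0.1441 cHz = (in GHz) 1.484e-11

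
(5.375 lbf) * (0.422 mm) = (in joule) 0.01009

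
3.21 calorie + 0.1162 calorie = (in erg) 1.392e+08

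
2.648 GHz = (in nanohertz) 2.648e+18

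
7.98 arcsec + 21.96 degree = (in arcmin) 1318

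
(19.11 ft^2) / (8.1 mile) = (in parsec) 4.414e-21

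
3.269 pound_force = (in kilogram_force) 1.483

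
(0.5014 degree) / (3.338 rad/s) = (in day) 3.034e-08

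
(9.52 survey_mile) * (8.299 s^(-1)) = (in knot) 2.472e+05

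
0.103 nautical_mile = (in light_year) 2.016e-14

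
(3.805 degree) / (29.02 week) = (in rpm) 3.613e-08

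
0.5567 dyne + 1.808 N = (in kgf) 0.1844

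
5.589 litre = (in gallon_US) 1.476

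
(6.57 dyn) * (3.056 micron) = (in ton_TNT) 4.799e-20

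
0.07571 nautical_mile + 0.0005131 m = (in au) 9.373e-10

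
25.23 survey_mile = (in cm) 4.06e+06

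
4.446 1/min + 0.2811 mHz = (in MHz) 7.438e-08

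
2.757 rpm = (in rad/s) 0.2887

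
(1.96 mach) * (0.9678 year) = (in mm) 2.037e+13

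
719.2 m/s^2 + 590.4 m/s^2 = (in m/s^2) 1310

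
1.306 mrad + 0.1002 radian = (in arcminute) 349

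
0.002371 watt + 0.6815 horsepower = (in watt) 508.2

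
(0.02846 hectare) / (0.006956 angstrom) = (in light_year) 0.04325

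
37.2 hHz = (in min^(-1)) 2.232e+05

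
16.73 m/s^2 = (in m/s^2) 16.73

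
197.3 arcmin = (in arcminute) 197.3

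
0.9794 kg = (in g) 979.4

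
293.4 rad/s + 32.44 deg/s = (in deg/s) 1.684e+04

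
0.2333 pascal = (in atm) 2.302e-06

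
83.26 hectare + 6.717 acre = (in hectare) 85.98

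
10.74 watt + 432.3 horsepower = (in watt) 3.224e+05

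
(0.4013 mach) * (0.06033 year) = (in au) 0.001738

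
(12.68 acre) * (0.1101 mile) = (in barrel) 5.719e+07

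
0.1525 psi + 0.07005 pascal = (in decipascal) 1.052e+04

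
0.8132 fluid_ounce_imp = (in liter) 0.02311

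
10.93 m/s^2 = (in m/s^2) 10.93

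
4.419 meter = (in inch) 174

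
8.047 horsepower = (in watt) 6001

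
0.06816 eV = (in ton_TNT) 2.61e-30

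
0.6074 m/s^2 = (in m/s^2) 0.6074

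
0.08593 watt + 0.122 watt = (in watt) 0.2079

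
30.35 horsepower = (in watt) 2.263e+04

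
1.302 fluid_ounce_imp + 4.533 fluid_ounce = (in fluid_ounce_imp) 6.02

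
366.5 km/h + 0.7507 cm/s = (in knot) 197.9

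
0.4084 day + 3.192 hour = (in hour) 12.99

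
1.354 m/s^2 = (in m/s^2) 1.354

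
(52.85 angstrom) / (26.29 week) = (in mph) 7.435e-16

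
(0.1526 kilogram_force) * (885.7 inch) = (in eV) 2.101e+20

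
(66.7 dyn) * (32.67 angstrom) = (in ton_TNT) 5.208e-22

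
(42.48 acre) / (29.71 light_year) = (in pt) 1.734e-09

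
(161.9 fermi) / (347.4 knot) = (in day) 1.048e-20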